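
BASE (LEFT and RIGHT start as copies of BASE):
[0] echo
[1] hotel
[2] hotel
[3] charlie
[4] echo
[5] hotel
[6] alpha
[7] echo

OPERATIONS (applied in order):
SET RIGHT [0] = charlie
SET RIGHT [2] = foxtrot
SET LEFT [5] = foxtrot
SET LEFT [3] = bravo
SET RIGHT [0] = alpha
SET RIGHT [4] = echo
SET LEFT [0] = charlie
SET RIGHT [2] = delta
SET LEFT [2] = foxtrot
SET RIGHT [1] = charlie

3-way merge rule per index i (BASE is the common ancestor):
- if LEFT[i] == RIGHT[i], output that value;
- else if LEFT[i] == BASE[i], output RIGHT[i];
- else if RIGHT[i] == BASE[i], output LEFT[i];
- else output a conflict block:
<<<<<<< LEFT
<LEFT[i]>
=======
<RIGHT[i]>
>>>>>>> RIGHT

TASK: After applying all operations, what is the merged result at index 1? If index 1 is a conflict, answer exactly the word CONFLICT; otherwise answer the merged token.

Answer: charlie

Derivation:
Final LEFT:  [charlie, hotel, foxtrot, bravo, echo, foxtrot, alpha, echo]
Final RIGHT: [alpha, charlie, delta, charlie, echo, hotel, alpha, echo]
i=0: BASE=echo L=charlie R=alpha all differ -> CONFLICT
i=1: L=hotel=BASE, R=charlie -> take RIGHT -> charlie
i=2: BASE=hotel L=foxtrot R=delta all differ -> CONFLICT
i=3: L=bravo, R=charlie=BASE -> take LEFT -> bravo
i=4: L=echo R=echo -> agree -> echo
i=5: L=foxtrot, R=hotel=BASE -> take LEFT -> foxtrot
i=6: L=alpha R=alpha -> agree -> alpha
i=7: L=echo R=echo -> agree -> echo
Index 1 -> charlie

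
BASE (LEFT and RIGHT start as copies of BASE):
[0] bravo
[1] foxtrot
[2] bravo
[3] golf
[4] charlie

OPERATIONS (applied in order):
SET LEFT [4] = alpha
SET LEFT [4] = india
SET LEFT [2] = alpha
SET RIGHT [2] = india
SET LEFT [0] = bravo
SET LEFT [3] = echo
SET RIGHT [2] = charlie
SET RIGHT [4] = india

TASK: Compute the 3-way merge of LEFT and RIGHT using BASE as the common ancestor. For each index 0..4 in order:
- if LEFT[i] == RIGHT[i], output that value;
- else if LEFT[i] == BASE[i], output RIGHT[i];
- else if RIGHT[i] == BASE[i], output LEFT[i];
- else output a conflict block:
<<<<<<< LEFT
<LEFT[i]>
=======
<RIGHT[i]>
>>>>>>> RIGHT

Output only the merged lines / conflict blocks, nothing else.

Final LEFT:  [bravo, foxtrot, alpha, echo, india]
Final RIGHT: [bravo, foxtrot, charlie, golf, india]
i=0: L=bravo R=bravo -> agree -> bravo
i=1: L=foxtrot R=foxtrot -> agree -> foxtrot
i=2: BASE=bravo L=alpha R=charlie all differ -> CONFLICT
i=3: L=echo, R=golf=BASE -> take LEFT -> echo
i=4: L=india R=india -> agree -> india

Answer: bravo
foxtrot
<<<<<<< LEFT
alpha
=======
charlie
>>>>>>> RIGHT
echo
india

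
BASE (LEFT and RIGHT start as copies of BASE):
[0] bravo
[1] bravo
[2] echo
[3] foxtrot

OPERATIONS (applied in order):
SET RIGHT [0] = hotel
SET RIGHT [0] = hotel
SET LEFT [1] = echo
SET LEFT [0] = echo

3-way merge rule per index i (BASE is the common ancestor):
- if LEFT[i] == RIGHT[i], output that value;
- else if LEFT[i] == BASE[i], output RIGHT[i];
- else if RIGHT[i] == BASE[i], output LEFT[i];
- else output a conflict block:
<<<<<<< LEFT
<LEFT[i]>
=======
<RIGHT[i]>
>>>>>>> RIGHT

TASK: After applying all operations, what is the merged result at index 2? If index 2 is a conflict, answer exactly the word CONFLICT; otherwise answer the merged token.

Answer: echo

Derivation:
Final LEFT:  [echo, echo, echo, foxtrot]
Final RIGHT: [hotel, bravo, echo, foxtrot]
i=0: BASE=bravo L=echo R=hotel all differ -> CONFLICT
i=1: L=echo, R=bravo=BASE -> take LEFT -> echo
i=2: L=echo R=echo -> agree -> echo
i=3: L=foxtrot R=foxtrot -> agree -> foxtrot
Index 2 -> echo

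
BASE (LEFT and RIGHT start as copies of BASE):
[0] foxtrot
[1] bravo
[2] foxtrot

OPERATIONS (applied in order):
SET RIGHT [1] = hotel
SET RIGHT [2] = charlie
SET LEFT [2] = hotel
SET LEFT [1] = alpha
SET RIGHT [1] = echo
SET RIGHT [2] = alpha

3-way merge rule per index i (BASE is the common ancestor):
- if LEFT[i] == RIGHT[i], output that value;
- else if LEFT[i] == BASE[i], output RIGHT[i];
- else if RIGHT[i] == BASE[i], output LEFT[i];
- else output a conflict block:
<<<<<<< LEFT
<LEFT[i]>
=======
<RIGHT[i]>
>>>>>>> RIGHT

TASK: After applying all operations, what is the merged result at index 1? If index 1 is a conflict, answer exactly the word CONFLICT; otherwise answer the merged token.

Answer: CONFLICT

Derivation:
Final LEFT:  [foxtrot, alpha, hotel]
Final RIGHT: [foxtrot, echo, alpha]
i=0: L=foxtrot R=foxtrot -> agree -> foxtrot
i=1: BASE=bravo L=alpha R=echo all differ -> CONFLICT
i=2: BASE=foxtrot L=hotel R=alpha all differ -> CONFLICT
Index 1 -> CONFLICT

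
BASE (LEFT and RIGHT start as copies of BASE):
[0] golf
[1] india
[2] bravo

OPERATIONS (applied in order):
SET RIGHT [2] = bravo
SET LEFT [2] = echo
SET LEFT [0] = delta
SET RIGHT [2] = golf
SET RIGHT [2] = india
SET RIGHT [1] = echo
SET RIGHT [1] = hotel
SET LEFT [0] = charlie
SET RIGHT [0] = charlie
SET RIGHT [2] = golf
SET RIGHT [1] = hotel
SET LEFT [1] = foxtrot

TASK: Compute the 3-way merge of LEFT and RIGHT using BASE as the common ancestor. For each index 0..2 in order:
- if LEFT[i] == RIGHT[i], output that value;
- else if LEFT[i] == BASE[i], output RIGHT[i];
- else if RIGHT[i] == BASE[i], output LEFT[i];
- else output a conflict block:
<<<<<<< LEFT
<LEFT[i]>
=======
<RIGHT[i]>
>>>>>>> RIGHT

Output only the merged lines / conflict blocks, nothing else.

Answer: charlie
<<<<<<< LEFT
foxtrot
=======
hotel
>>>>>>> RIGHT
<<<<<<< LEFT
echo
=======
golf
>>>>>>> RIGHT

Derivation:
Final LEFT:  [charlie, foxtrot, echo]
Final RIGHT: [charlie, hotel, golf]
i=0: L=charlie R=charlie -> agree -> charlie
i=1: BASE=india L=foxtrot R=hotel all differ -> CONFLICT
i=2: BASE=bravo L=echo R=golf all differ -> CONFLICT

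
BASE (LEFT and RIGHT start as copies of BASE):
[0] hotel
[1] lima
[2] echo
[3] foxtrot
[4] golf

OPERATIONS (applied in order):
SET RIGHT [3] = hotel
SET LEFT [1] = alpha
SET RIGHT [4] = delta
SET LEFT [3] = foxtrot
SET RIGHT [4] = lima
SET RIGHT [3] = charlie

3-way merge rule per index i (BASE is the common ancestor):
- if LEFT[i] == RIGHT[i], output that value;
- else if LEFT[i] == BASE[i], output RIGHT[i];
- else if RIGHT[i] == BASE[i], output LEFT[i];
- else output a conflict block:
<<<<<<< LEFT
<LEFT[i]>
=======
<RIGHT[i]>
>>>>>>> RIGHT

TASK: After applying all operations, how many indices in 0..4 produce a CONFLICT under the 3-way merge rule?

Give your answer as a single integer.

Answer: 0

Derivation:
Final LEFT:  [hotel, alpha, echo, foxtrot, golf]
Final RIGHT: [hotel, lima, echo, charlie, lima]
i=0: L=hotel R=hotel -> agree -> hotel
i=1: L=alpha, R=lima=BASE -> take LEFT -> alpha
i=2: L=echo R=echo -> agree -> echo
i=3: L=foxtrot=BASE, R=charlie -> take RIGHT -> charlie
i=4: L=golf=BASE, R=lima -> take RIGHT -> lima
Conflict count: 0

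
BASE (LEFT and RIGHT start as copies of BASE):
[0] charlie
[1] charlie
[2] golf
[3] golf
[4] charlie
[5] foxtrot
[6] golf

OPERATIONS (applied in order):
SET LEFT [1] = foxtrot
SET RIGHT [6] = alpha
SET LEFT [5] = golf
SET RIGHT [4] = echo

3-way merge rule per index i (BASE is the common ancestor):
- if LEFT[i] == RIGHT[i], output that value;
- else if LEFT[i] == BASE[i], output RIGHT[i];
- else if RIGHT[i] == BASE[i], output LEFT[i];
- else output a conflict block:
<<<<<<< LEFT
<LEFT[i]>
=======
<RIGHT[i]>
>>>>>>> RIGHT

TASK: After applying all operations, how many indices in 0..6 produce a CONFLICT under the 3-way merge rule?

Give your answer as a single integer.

Final LEFT:  [charlie, foxtrot, golf, golf, charlie, golf, golf]
Final RIGHT: [charlie, charlie, golf, golf, echo, foxtrot, alpha]
i=0: L=charlie R=charlie -> agree -> charlie
i=1: L=foxtrot, R=charlie=BASE -> take LEFT -> foxtrot
i=2: L=golf R=golf -> agree -> golf
i=3: L=golf R=golf -> agree -> golf
i=4: L=charlie=BASE, R=echo -> take RIGHT -> echo
i=5: L=golf, R=foxtrot=BASE -> take LEFT -> golf
i=6: L=golf=BASE, R=alpha -> take RIGHT -> alpha
Conflict count: 0

Answer: 0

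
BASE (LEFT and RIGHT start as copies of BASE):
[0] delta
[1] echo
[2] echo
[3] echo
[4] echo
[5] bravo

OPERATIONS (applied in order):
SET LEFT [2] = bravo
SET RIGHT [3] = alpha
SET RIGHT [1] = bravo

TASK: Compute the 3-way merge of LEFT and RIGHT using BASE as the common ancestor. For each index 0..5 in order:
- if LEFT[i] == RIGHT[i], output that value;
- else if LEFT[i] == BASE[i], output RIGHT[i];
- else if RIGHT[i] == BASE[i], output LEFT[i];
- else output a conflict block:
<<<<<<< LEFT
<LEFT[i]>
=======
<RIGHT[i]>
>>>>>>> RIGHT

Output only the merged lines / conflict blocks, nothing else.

Final LEFT:  [delta, echo, bravo, echo, echo, bravo]
Final RIGHT: [delta, bravo, echo, alpha, echo, bravo]
i=0: L=delta R=delta -> agree -> delta
i=1: L=echo=BASE, R=bravo -> take RIGHT -> bravo
i=2: L=bravo, R=echo=BASE -> take LEFT -> bravo
i=3: L=echo=BASE, R=alpha -> take RIGHT -> alpha
i=4: L=echo R=echo -> agree -> echo
i=5: L=bravo R=bravo -> agree -> bravo

Answer: delta
bravo
bravo
alpha
echo
bravo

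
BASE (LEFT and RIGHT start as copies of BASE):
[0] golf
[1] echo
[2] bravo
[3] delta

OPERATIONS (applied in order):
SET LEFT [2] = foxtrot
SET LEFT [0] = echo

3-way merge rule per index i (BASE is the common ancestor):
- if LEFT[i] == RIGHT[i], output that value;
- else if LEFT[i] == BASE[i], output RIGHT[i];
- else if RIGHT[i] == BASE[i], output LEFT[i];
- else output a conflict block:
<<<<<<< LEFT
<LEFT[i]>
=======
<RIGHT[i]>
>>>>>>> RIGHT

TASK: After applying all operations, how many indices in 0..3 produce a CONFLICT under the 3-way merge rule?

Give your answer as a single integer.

Answer: 0

Derivation:
Final LEFT:  [echo, echo, foxtrot, delta]
Final RIGHT: [golf, echo, bravo, delta]
i=0: L=echo, R=golf=BASE -> take LEFT -> echo
i=1: L=echo R=echo -> agree -> echo
i=2: L=foxtrot, R=bravo=BASE -> take LEFT -> foxtrot
i=3: L=delta R=delta -> agree -> delta
Conflict count: 0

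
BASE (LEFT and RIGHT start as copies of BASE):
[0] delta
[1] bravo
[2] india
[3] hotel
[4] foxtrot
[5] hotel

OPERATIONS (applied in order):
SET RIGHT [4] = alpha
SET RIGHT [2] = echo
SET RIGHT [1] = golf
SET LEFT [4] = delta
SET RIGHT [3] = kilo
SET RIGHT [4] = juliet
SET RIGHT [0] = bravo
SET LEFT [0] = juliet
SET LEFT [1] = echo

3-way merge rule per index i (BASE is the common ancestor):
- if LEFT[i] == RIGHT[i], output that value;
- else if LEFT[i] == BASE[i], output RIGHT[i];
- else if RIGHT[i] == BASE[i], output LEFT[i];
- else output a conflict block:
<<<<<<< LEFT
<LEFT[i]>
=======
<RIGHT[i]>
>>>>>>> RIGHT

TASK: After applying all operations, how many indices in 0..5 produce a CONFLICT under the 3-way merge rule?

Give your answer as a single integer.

Final LEFT:  [juliet, echo, india, hotel, delta, hotel]
Final RIGHT: [bravo, golf, echo, kilo, juliet, hotel]
i=0: BASE=delta L=juliet R=bravo all differ -> CONFLICT
i=1: BASE=bravo L=echo R=golf all differ -> CONFLICT
i=2: L=india=BASE, R=echo -> take RIGHT -> echo
i=3: L=hotel=BASE, R=kilo -> take RIGHT -> kilo
i=4: BASE=foxtrot L=delta R=juliet all differ -> CONFLICT
i=5: L=hotel R=hotel -> agree -> hotel
Conflict count: 3

Answer: 3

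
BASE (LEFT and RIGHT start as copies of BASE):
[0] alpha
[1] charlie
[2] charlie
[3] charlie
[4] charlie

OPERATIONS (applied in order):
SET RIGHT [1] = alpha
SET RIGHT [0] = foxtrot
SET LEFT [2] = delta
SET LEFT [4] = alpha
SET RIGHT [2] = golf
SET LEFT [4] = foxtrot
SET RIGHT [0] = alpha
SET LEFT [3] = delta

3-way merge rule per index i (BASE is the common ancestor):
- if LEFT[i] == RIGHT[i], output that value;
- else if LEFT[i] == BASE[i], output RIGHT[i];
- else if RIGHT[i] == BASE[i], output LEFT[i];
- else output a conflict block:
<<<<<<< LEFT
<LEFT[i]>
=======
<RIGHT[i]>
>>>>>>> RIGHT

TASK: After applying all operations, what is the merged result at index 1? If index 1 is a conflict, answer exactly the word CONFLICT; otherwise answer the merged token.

Answer: alpha

Derivation:
Final LEFT:  [alpha, charlie, delta, delta, foxtrot]
Final RIGHT: [alpha, alpha, golf, charlie, charlie]
i=0: L=alpha R=alpha -> agree -> alpha
i=1: L=charlie=BASE, R=alpha -> take RIGHT -> alpha
i=2: BASE=charlie L=delta R=golf all differ -> CONFLICT
i=3: L=delta, R=charlie=BASE -> take LEFT -> delta
i=4: L=foxtrot, R=charlie=BASE -> take LEFT -> foxtrot
Index 1 -> alpha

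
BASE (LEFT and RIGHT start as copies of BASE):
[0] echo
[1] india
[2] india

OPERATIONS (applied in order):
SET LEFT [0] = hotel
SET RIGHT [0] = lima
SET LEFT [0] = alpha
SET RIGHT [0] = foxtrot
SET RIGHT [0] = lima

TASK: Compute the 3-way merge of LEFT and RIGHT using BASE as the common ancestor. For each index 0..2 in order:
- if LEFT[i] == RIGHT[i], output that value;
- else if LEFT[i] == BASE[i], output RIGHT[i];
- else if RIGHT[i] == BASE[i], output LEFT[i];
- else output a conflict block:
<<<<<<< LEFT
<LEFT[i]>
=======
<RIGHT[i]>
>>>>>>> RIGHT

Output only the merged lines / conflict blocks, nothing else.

Final LEFT:  [alpha, india, india]
Final RIGHT: [lima, india, india]
i=0: BASE=echo L=alpha R=lima all differ -> CONFLICT
i=1: L=india R=india -> agree -> india
i=2: L=india R=india -> agree -> india

Answer: <<<<<<< LEFT
alpha
=======
lima
>>>>>>> RIGHT
india
india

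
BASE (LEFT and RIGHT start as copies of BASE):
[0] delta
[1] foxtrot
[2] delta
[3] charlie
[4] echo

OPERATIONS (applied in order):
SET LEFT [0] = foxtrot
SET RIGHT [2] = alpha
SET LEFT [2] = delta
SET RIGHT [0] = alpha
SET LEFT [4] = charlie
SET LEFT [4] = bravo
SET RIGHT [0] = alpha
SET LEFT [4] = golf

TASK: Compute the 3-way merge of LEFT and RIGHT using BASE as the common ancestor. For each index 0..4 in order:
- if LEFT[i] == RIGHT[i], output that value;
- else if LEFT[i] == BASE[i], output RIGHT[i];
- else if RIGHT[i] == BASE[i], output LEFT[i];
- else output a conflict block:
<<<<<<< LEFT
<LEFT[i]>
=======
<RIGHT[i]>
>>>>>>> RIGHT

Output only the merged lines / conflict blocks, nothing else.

Final LEFT:  [foxtrot, foxtrot, delta, charlie, golf]
Final RIGHT: [alpha, foxtrot, alpha, charlie, echo]
i=0: BASE=delta L=foxtrot R=alpha all differ -> CONFLICT
i=1: L=foxtrot R=foxtrot -> agree -> foxtrot
i=2: L=delta=BASE, R=alpha -> take RIGHT -> alpha
i=3: L=charlie R=charlie -> agree -> charlie
i=4: L=golf, R=echo=BASE -> take LEFT -> golf

Answer: <<<<<<< LEFT
foxtrot
=======
alpha
>>>>>>> RIGHT
foxtrot
alpha
charlie
golf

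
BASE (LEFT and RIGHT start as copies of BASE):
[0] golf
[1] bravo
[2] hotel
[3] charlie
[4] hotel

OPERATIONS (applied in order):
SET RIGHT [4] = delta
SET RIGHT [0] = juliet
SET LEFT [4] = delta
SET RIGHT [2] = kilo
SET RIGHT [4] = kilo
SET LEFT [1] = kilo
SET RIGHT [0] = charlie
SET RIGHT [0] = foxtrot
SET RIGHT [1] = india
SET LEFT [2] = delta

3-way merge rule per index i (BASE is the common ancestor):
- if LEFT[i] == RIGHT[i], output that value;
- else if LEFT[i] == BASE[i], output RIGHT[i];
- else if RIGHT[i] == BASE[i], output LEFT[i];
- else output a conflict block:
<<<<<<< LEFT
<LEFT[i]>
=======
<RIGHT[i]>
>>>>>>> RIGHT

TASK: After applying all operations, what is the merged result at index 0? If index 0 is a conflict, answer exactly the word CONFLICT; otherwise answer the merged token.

Final LEFT:  [golf, kilo, delta, charlie, delta]
Final RIGHT: [foxtrot, india, kilo, charlie, kilo]
i=0: L=golf=BASE, R=foxtrot -> take RIGHT -> foxtrot
i=1: BASE=bravo L=kilo R=india all differ -> CONFLICT
i=2: BASE=hotel L=delta R=kilo all differ -> CONFLICT
i=3: L=charlie R=charlie -> agree -> charlie
i=4: BASE=hotel L=delta R=kilo all differ -> CONFLICT
Index 0 -> foxtrot

Answer: foxtrot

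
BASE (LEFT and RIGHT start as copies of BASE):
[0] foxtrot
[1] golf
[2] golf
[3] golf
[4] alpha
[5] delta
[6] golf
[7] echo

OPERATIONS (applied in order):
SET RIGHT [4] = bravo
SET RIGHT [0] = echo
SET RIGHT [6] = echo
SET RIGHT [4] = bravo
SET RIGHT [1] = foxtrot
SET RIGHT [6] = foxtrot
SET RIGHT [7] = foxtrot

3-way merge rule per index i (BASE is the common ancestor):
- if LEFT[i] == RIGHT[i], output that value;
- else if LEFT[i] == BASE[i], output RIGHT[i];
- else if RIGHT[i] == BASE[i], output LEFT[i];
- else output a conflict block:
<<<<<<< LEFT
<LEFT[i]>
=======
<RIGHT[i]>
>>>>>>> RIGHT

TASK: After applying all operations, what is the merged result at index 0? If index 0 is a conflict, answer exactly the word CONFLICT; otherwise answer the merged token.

Final LEFT:  [foxtrot, golf, golf, golf, alpha, delta, golf, echo]
Final RIGHT: [echo, foxtrot, golf, golf, bravo, delta, foxtrot, foxtrot]
i=0: L=foxtrot=BASE, R=echo -> take RIGHT -> echo
i=1: L=golf=BASE, R=foxtrot -> take RIGHT -> foxtrot
i=2: L=golf R=golf -> agree -> golf
i=3: L=golf R=golf -> agree -> golf
i=4: L=alpha=BASE, R=bravo -> take RIGHT -> bravo
i=5: L=delta R=delta -> agree -> delta
i=6: L=golf=BASE, R=foxtrot -> take RIGHT -> foxtrot
i=7: L=echo=BASE, R=foxtrot -> take RIGHT -> foxtrot
Index 0 -> echo

Answer: echo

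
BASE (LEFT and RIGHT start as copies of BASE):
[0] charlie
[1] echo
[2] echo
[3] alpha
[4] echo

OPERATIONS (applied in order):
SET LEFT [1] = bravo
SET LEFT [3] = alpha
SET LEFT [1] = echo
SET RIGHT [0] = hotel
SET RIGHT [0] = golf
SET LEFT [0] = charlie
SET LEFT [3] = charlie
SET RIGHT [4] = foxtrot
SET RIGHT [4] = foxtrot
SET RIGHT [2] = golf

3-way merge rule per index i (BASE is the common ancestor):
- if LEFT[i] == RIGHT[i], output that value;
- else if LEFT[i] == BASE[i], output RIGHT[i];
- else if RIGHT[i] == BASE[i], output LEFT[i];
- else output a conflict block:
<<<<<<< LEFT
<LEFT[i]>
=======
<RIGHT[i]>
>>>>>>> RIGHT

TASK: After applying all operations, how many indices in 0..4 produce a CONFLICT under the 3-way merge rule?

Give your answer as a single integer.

Answer: 0

Derivation:
Final LEFT:  [charlie, echo, echo, charlie, echo]
Final RIGHT: [golf, echo, golf, alpha, foxtrot]
i=0: L=charlie=BASE, R=golf -> take RIGHT -> golf
i=1: L=echo R=echo -> agree -> echo
i=2: L=echo=BASE, R=golf -> take RIGHT -> golf
i=3: L=charlie, R=alpha=BASE -> take LEFT -> charlie
i=4: L=echo=BASE, R=foxtrot -> take RIGHT -> foxtrot
Conflict count: 0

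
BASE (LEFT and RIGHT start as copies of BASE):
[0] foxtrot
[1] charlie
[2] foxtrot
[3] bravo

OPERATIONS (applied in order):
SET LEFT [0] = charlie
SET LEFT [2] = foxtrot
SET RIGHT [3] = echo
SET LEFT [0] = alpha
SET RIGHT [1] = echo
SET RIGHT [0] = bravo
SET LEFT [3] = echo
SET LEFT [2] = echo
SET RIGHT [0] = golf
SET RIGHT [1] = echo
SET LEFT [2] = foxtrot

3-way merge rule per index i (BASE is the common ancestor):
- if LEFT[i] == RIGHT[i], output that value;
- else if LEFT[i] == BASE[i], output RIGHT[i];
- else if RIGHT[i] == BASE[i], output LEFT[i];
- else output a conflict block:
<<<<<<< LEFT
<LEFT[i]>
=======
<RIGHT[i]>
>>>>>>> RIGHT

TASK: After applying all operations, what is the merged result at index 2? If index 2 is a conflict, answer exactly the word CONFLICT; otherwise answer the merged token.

Final LEFT:  [alpha, charlie, foxtrot, echo]
Final RIGHT: [golf, echo, foxtrot, echo]
i=0: BASE=foxtrot L=alpha R=golf all differ -> CONFLICT
i=1: L=charlie=BASE, R=echo -> take RIGHT -> echo
i=2: L=foxtrot R=foxtrot -> agree -> foxtrot
i=3: L=echo R=echo -> agree -> echo
Index 2 -> foxtrot

Answer: foxtrot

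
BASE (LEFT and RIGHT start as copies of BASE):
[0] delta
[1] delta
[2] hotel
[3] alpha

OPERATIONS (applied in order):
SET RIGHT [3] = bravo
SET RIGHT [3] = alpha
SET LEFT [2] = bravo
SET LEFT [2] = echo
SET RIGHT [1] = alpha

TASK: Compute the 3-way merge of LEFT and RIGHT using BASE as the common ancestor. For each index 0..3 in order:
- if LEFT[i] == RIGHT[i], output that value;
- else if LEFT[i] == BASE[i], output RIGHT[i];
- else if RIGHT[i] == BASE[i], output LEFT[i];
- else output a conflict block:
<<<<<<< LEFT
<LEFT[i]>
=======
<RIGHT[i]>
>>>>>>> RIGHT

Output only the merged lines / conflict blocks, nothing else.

Answer: delta
alpha
echo
alpha

Derivation:
Final LEFT:  [delta, delta, echo, alpha]
Final RIGHT: [delta, alpha, hotel, alpha]
i=0: L=delta R=delta -> agree -> delta
i=1: L=delta=BASE, R=alpha -> take RIGHT -> alpha
i=2: L=echo, R=hotel=BASE -> take LEFT -> echo
i=3: L=alpha R=alpha -> agree -> alpha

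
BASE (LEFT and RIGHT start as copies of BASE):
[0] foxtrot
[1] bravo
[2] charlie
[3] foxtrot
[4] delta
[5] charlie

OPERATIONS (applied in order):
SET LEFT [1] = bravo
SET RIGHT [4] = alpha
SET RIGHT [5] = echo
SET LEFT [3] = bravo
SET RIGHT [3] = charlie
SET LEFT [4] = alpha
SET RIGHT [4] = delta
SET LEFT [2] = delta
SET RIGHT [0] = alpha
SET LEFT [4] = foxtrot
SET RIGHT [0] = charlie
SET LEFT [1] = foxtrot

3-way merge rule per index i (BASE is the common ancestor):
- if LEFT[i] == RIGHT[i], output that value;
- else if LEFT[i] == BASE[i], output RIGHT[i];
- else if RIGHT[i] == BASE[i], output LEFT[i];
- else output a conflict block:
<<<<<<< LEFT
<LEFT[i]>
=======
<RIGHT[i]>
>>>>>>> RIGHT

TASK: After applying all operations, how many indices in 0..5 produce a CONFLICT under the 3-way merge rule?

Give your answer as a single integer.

Final LEFT:  [foxtrot, foxtrot, delta, bravo, foxtrot, charlie]
Final RIGHT: [charlie, bravo, charlie, charlie, delta, echo]
i=0: L=foxtrot=BASE, R=charlie -> take RIGHT -> charlie
i=1: L=foxtrot, R=bravo=BASE -> take LEFT -> foxtrot
i=2: L=delta, R=charlie=BASE -> take LEFT -> delta
i=3: BASE=foxtrot L=bravo R=charlie all differ -> CONFLICT
i=4: L=foxtrot, R=delta=BASE -> take LEFT -> foxtrot
i=5: L=charlie=BASE, R=echo -> take RIGHT -> echo
Conflict count: 1

Answer: 1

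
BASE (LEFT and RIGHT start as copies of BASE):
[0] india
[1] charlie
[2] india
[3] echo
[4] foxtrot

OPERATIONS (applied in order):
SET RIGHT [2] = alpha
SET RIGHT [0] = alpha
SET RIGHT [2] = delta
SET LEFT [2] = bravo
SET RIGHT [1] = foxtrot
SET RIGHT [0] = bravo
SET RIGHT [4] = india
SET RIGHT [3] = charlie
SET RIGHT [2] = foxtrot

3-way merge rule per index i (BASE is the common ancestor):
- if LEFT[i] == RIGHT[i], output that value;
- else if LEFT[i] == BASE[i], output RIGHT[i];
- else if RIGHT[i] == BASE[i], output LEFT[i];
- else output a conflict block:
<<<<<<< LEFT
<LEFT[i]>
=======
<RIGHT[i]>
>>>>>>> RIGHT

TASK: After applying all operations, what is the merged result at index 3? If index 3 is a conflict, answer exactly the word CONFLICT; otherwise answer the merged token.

Final LEFT:  [india, charlie, bravo, echo, foxtrot]
Final RIGHT: [bravo, foxtrot, foxtrot, charlie, india]
i=0: L=india=BASE, R=bravo -> take RIGHT -> bravo
i=1: L=charlie=BASE, R=foxtrot -> take RIGHT -> foxtrot
i=2: BASE=india L=bravo R=foxtrot all differ -> CONFLICT
i=3: L=echo=BASE, R=charlie -> take RIGHT -> charlie
i=4: L=foxtrot=BASE, R=india -> take RIGHT -> india
Index 3 -> charlie

Answer: charlie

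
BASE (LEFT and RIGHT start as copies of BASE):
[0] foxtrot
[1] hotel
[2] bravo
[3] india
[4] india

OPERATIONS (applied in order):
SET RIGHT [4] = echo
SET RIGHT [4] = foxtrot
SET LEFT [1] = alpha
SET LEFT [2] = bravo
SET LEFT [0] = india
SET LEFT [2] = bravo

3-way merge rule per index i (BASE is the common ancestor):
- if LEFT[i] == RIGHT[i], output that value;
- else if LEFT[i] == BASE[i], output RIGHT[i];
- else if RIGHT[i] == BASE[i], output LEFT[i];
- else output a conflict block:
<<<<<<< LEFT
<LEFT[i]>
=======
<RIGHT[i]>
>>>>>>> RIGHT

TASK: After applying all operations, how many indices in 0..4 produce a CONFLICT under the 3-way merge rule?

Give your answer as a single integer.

Final LEFT:  [india, alpha, bravo, india, india]
Final RIGHT: [foxtrot, hotel, bravo, india, foxtrot]
i=0: L=india, R=foxtrot=BASE -> take LEFT -> india
i=1: L=alpha, R=hotel=BASE -> take LEFT -> alpha
i=2: L=bravo R=bravo -> agree -> bravo
i=3: L=india R=india -> agree -> india
i=4: L=india=BASE, R=foxtrot -> take RIGHT -> foxtrot
Conflict count: 0

Answer: 0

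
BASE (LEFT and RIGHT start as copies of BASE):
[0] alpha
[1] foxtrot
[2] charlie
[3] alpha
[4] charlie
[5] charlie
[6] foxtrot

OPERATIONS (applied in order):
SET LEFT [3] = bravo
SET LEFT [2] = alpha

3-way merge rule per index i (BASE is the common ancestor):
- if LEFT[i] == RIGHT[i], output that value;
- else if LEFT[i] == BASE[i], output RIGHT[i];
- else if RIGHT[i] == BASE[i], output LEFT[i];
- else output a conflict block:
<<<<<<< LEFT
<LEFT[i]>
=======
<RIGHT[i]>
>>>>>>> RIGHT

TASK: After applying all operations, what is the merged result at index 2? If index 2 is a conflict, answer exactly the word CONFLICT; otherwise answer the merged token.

Answer: alpha

Derivation:
Final LEFT:  [alpha, foxtrot, alpha, bravo, charlie, charlie, foxtrot]
Final RIGHT: [alpha, foxtrot, charlie, alpha, charlie, charlie, foxtrot]
i=0: L=alpha R=alpha -> agree -> alpha
i=1: L=foxtrot R=foxtrot -> agree -> foxtrot
i=2: L=alpha, R=charlie=BASE -> take LEFT -> alpha
i=3: L=bravo, R=alpha=BASE -> take LEFT -> bravo
i=4: L=charlie R=charlie -> agree -> charlie
i=5: L=charlie R=charlie -> agree -> charlie
i=6: L=foxtrot R=foxtrot -> agree -> foxtrot
Index 2 -> alpha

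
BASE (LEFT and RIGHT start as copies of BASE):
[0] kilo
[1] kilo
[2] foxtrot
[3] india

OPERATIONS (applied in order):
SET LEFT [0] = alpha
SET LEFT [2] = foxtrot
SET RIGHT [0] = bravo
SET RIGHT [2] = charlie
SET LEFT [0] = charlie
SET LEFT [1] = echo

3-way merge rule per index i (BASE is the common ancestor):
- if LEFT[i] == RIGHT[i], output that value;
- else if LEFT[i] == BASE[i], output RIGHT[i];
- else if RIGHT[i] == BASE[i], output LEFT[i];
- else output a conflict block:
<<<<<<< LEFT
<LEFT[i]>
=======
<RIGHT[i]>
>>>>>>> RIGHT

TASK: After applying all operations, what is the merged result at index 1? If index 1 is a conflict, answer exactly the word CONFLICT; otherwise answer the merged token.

Final LEFT:  [charlie, echo, foxtrot, india]
Final RIGHT: [bravo, kilo, charlie, india]
i=0: BASE=kilo L=charlie R=bravo all differ -> CONFLICT
i=1: L=echo, R=kilo=BASE -> take LEFT -> echo
i=2: L=foxtrot=BASE, R=charlie -> take RIGHT -> charlie
i=3: L=india R=india -> agree -> india
Index 1 -> echo

Answer: echo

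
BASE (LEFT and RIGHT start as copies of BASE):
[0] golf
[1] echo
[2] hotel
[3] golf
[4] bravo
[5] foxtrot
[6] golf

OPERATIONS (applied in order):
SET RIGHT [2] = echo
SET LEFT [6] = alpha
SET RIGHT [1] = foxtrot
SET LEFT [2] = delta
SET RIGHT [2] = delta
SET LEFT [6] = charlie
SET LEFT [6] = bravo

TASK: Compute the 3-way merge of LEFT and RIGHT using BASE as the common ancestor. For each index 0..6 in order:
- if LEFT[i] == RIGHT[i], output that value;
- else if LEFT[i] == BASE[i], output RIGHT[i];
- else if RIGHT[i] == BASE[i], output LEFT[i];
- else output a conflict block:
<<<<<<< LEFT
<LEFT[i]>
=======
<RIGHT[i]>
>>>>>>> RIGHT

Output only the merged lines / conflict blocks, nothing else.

Answer: golf
foxtrot
delta
golf
bravo
foxtrot
bravo

Derivation:
Final LEFT:  [golf, echo, delta, golf, bravo, foxtrot, bravo]
Final RIGHT: [golf, foxtrot, delta, golf, bravo, foxtrot, golf]
i=0: L=golf R=golf -> agree -> golf
i=1: L=echo=BASE, R=foxtrot -> take RIGHT -> foxtrot
i=2: L=delta R=delta -> agree -> delta
i=3: L=golf R=golf -> agree -> golf
i=4: L=bravo R=bravo -> agree -> bravo
i=5: L=foxtrot R=foxtrot -> agree -> foxtrot
i=6: L=bravo, R=golf=BASE -> take LEFT -> bravo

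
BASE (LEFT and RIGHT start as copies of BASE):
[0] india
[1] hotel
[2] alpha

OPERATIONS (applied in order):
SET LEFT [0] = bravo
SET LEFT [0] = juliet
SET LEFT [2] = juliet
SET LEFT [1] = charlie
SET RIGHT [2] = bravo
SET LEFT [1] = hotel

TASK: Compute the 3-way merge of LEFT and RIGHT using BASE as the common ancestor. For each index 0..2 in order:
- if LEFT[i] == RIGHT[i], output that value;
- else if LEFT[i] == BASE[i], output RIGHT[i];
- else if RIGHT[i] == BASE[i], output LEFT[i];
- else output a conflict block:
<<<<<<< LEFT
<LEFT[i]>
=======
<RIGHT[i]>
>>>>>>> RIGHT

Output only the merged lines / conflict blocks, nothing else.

Final LEFT:  [juliet, hotel, juliet]
Final RIGHT: [india, hotel, bravo]
i=0: L=juliet, R=india=BASE -> take LEFT -> juliet
i=1: L=hotel R=hotel -> agree -> hotel
i=2: BASE=alpha L=juliet R=bravo all differ -> CONFLICT

Answer: juliet
hotel
<<<<<<< LEFT
juliet
=======
bravo
>>>>>>> RIGHT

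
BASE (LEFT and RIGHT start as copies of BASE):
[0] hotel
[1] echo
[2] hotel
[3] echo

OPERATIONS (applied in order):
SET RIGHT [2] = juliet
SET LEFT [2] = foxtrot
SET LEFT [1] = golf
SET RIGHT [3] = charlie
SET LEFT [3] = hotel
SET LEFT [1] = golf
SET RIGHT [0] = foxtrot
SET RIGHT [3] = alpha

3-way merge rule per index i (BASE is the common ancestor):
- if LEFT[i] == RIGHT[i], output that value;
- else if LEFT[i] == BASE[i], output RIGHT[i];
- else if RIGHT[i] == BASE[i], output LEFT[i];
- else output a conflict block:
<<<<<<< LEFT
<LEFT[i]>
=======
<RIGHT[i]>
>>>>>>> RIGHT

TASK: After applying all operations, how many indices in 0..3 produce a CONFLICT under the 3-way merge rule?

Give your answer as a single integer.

Answer: 2

Derivation:
Final LEFT:  [hotel, golf, foxtrot, hotel]
Final RIGHT: [foxtrot, echo, juliet, alpha]
i=0: L=hotel=BASE, R=foxtrot -> take RIGHT -> foxtrot
i=1: L=golf, R=echo=BASE -> take LEFT -> golf
i=2: BASE=hotel L=foxtrot R=juliet all differ -> CONFLICT
i=3: BASE=echo L=hotel R=alpha all differ -> CONFLICT
Conflict count: 2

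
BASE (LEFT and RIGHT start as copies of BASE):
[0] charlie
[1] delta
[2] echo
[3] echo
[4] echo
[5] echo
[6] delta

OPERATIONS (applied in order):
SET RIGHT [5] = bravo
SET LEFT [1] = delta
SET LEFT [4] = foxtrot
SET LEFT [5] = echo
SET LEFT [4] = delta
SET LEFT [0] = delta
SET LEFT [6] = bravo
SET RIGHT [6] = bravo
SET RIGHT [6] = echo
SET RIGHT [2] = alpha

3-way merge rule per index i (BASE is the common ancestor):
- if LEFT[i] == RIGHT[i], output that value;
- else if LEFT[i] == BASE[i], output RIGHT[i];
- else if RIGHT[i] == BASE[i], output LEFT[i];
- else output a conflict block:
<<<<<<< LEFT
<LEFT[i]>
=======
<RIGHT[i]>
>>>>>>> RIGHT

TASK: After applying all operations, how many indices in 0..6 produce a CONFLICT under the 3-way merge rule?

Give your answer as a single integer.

Answer: 1

Derivation:
Final LEFT:  [delta, delta, echo, echo, delta, echo, bravo]
Final RIGHT: [charlie, delta, alpha, echo, echo, bravo, echo]
i=0: L=delta, R=charlie=BASE -> take LEFT -> delta
i=1: L=delta R=delta -> agree -> delta
i=2: L=echo=BASE, R=alpha -> take RIGHT -> alpha
i=3: L=echo R=echo -> agree -> echo
i=4: L=delta, R=echo=BASE -> take LEFT -> delta
i=5: L=echo=BASE, R=bravo -> take RIGHT -> bravo
i=6: BASE=delta L=bravo R=echo all differ -> CONFLICT
Conflict count: 1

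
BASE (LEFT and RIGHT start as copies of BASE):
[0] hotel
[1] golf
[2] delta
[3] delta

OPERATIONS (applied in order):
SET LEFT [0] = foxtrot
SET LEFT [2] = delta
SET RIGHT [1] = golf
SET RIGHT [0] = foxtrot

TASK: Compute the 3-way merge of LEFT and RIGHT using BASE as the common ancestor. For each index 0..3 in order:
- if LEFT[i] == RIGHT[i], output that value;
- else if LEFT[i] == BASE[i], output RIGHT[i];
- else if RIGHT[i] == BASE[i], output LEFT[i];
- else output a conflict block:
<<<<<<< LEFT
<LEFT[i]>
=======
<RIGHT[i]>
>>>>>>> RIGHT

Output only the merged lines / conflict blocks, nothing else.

Final LEFT:  [foxtrot, golf, delta, delta]
Final RIGHT: [foxtrot, golf, delta, delta]
i=0: L=foxtrot R=foxtrot -> agree -> foxtrot
i=1: L=golf R=golf -> agree -> golf
i=2: L=delta R=delta -> agree -> delta
i=3: L=delta R=delta -> agree -> delta

Answer: foxtrot
golf
delta
delta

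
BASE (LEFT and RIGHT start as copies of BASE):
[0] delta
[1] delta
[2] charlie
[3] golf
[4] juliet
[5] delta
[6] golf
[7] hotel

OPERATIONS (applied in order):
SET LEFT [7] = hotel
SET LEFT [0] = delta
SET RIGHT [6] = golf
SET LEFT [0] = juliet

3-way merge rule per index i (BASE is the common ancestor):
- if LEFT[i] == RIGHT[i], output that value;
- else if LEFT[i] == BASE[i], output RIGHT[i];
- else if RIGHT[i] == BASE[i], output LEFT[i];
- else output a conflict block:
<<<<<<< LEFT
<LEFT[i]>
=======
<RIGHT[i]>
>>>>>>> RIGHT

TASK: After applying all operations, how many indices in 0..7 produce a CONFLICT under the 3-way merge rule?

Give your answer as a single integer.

Final LEFT:  [juliet, delta, charlie, golf, juliet, delta, golf, hotel]
Final RIGHT: [delta, delta, charlie, golf, juliet, delta, golf, hotel]
i=0: L=juliet, R=delta=BASE -> take LEFT -> juliet
i=1: L=delta R=delta -> agree -> delta
i=2: L=charlie R=charlie -> agree -> charlie
i=3: L=golf R=golf -> agree -> golf
i=4: L=juliet R=juliet -> agree -> juliet
i=5: L=delta R=delta -> agree -> delta
i=6: L=golf R=golf -> agree -> golf
i=7: L=hotel R=hotel -> agree -> hotel
Conflict count: 0

Answer: 0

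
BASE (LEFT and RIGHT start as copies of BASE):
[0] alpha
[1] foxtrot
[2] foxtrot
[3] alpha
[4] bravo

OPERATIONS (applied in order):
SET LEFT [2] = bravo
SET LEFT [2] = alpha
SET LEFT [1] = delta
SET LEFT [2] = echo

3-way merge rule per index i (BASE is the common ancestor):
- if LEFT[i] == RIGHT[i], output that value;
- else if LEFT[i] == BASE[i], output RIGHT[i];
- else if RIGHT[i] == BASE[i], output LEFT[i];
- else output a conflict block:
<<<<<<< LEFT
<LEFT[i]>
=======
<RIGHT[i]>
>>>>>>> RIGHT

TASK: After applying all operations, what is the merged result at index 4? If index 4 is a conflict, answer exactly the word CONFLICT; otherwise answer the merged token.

Final LEFT:  [alpha, delta, echo, alpha, bravo]
Final RIGHT: [alpha, foxtrot, foxtrot, alpha, bravo]
i=0: L=alpha R=alpha -> agree -> alpha
i=1: L=delta, R=foxtrot=BASE -> take LEFT -> delta
i=2: L=echo, R=foxtrot=BASE -> take LEFT -> echo
i=3: L=alpha R=alpha -> agree -> alpha
i=4: L=bravo R=bravo -> agree -> bravo
Index 4 -> bravo

Answer: bravo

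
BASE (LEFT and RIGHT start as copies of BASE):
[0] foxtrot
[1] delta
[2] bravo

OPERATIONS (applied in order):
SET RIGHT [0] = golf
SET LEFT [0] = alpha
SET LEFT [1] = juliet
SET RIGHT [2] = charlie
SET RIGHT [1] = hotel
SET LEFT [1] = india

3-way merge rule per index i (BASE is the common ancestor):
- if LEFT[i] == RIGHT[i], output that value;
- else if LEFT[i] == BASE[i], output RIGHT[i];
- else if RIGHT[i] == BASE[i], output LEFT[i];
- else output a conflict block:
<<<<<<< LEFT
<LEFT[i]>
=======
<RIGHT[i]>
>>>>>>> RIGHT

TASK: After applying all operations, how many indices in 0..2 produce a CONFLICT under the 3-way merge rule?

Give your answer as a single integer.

Final LEFT:  [alpha, india, bravo]
Final RIGHT: [golf, hotel, charlie]
i=0: BASE=foxtrot L=alpha R=golf all differ -> CONFLICT
i=1: BASE=delta L=india R=hotel all differ -> CONFLICT
i=2: L=bravo=BASE, R=charlie -> take RIGHT -> charlie
Conflict count: 2

Answer: 2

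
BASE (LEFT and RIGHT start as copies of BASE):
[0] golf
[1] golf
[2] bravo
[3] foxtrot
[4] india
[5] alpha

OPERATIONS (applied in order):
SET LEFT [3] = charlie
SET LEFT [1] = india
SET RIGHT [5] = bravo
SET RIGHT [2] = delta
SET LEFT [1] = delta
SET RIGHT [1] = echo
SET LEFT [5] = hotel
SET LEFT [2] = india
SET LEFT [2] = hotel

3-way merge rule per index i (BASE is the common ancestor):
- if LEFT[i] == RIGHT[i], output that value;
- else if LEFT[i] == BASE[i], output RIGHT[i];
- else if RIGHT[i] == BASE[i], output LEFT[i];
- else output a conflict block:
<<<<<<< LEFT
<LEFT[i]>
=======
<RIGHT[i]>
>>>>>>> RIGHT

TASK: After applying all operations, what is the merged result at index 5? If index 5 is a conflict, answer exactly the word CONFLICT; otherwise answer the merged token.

Answer: CONFLICT

Derivation:
Final LEFT:  [golf, delta, hotel, charlie, india, hotel]
Final RIGHT: [golf, echo, delta, foxtrot, india, bravo]
i=0: L=golf R=golf -> agree -> golf
i=1: BASE=golf L=delta R=echo all differ -> CONFLICT
i=2: BASE=bravo L=hotel R=delta all differ -> CONFLICT
i=3: L=charlie, R=foxtrot=BASE -> take LEFT -> charlie
i=4: L=india R=india -> agree -> india
i=5: BASE=alpha L=hotel R=bravo all differ -> CONFLICT
Index 5 -> CONFLICT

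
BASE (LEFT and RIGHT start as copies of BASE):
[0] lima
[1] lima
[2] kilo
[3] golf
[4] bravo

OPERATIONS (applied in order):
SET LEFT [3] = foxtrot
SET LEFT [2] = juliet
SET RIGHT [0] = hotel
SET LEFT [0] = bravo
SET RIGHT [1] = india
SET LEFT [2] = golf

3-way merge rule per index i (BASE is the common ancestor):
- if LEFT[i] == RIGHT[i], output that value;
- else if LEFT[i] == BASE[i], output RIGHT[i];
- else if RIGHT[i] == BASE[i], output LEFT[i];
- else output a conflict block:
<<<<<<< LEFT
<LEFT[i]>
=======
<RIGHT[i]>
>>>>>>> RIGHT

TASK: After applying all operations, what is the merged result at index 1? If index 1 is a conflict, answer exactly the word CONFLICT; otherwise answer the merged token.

Answer: india

Derivation:
Final LEFT:  [bravo, lima, golf, foxtrot, bravo]
Final RIGHT: [hotel, india, kilo, golf, bravo]
i=0: BASE=lima L=bravo R=hotel all differ -> CONFLICT
i=1: L=lima=BASE, R=india -> take RIGHT -> india
i=2: L=golf, R=kilo=BASE -> take LEFT -> golf
i=3: L=foxtrot, R=golf=BASE -> take LEFT -> foxtrot
i=4: L=bravo R=bravo -> agree -> bravo
Index 1 -> india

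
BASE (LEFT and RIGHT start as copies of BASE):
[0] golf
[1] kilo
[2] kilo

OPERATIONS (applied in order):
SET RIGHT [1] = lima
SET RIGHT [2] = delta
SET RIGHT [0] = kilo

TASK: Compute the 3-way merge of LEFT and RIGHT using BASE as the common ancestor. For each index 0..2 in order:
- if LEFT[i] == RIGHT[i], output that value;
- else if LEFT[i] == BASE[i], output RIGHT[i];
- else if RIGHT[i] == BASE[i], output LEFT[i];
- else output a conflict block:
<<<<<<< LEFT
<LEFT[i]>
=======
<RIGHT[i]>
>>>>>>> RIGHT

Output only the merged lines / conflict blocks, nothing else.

Final LEFT:  [golf, kilo, kilo]
Final RIGHT: [kilo, lima, delta]
i=0: L=golf=BASE, R=kilo -> take RIGHT -> kilo
i=1: L=kilo=BASE, R=lima -> take RIGHT -> lima
i=2: L=kilo=BASE, R=delta -> take RIGHT -> delta

Answer: kilo
lima
delta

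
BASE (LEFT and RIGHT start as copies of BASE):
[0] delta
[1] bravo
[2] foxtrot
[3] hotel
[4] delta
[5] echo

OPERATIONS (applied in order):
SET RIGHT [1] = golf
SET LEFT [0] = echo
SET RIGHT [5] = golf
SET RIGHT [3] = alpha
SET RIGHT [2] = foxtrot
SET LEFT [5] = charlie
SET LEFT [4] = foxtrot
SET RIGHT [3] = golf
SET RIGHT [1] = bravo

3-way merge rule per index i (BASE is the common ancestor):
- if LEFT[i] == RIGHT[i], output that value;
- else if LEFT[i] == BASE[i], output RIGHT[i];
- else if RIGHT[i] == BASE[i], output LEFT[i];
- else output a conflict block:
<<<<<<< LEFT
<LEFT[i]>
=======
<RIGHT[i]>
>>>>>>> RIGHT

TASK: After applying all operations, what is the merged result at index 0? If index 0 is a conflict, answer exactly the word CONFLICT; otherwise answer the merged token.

Answer: echo

Derivation:
Final LEFT:  [echo, bravo, foxtrot, hotel, foxtrot, charlie]
Final RIGHT: [delta, bravo, foxtrot, golf, delta, golf]
i=0: L=echo, R=delta=BASE -> take LEFT -> echo
i=1: L=bravo R=bravo -> agree -> bravo
i=2: L=foxtrot R=foxtrot -> agree -> foxtrot
i=3: L=hotel=BASE, R=golf -> take RIGHT -> golf
i=4: L=foxtrot, R=delta=BASE -> take LEFT -> foxtrot
i=5: BASE=echo L=charlie R=golf all differ -> CONFLICT
Index 0 -> echo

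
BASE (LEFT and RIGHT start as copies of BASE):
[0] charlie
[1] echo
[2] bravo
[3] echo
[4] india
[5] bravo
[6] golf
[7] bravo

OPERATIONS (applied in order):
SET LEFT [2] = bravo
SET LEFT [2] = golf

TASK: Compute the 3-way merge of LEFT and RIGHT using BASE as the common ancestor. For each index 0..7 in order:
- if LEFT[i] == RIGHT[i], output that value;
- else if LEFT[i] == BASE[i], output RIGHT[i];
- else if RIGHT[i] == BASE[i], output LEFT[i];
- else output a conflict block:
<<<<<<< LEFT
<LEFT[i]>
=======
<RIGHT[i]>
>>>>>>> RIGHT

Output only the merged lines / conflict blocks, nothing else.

Answer: charlie
echo
golf
echo
india
bravo
golf
bravo

Derivation:
Final LEFT:  [charlie, echo, golf, echo, india, bravo, golf, bravo]
Final RIGHT: [charlie, echo, bravo, echo, india, bravo, golf, bravo]
i=0: L=charlie R=charlie -> agree -> charlie
i=1: L=echo R=echo -> agree -> echo
i=2: L=golf, R=bravo=BASE -> take LEFT -> golf
i=3: L=echo R=echo -> agree -> echo
i=4: L=india R=india -> agree -> india
i=5: L=bravo R=bravo -> agree -> bravo
i=6: L=golf R=golf -> agree -> golf
i=7: L=bravo R=bravo -> agree -> bravo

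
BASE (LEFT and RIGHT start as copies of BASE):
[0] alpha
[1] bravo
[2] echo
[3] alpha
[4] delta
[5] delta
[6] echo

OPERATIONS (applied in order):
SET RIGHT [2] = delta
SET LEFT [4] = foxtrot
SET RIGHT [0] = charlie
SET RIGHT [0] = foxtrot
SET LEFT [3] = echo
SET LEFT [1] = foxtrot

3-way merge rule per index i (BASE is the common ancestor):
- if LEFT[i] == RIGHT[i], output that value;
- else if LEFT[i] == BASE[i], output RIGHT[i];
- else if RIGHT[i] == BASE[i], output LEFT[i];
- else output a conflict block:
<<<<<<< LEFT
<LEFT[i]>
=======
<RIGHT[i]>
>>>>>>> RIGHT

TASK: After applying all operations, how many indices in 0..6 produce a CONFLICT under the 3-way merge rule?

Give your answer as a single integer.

Final LEFT:  [alpha, foxtrot, echo, echo, foxtrot, delta, echo]
Final RIGHT: [foxtrot, bravo, delta, alpha, delta, delta, echo]
i=0: L=alpha=BASE, R=foxtrot -> take RIGHT -> foxtrot
i=1: L=foxtrot, R=bravo=BASE -> take LEFT -> foxtrot
i=2: L=echo=BASE, R=delta -> take RIGHT -> delta
i=3: L=echo, R=alpha=BASE -> take LEFT -> echo
i=4: L=foxtrot, R=delta=BASE -> take LEFT -> foxtrot
i=5: L=delta R=delta -> agree -> delta
i=6: L=echo R=echo -> agree -> echo
Conflict count: 0

Answer: 0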